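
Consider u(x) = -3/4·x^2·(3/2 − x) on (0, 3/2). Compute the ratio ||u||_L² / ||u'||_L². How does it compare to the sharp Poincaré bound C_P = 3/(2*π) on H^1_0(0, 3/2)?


||u||_L² / ||u'||_L² = 3*sqrt(14)/28 < C_P = 3/(2*π).

u(x) = -3/4·x^2·(3/2 − x), so u'(x) = 9*x*(x - 1)/4.
u(x) = -3/4·x^2·(3/2 − x) vanishes at x = 0 and x = 3/2, so u ∈ H^1_0(0, 3/2). Differentiate via the product rule and integrate the resulting polynomials term by term.
  ∫_0^3/2 u² dx = ∫_0^3/2 (9*x^6/16 - 27*x^5/16 + 81*x^4/64) dx. Term by term:
    ∫_0^3/2 9*x^6/16 dx = 19683/14336;  ∫_0^3/2 -27*x^5/16 dx = -6561/2048;  ∫_0^3/2 81*x^4/64 dx = 19683/10240.
  Sum: 19683/14336 − 6561/2048 + 19683/10240 = 6561/71680.
  ∫_0^3/2 (u')² dx = ∫_0^3/2 (81*x^4/16 - 81*x^3/8 + 81*x^2/16) dx. Term by term:
    ∫_0^3/2 81*x^4/16 dx = 19683/2560;  ∫_0^3/2 -81*x^3/8 dx = -6561/512;  ∫_0^3/2 81*x^2/16 dx = 729/128.
  Sum: 19683/2560 − 6561/512 + 729/128 = 729/1280.
∫_0^3/2 u² dx = 6561/71680, so ||u||_L² = 81*sqrt(70)/2240.
∫_0^3/2 (u')² dx = 729/1280, so ||u'||_L² = 27*sqrt(5)/80.
Ratio ||u||_L² / ||u'||_L² = 3*sqrt(14)/28.
Sharp Poincaré constant on H^1_0(0, 3/2) is C_P = L/π = 3/(2*π), achieved by sin(2*π/3·x).
A polynomial bump cannot attain the sharp Poincaré constant (only the first sine eigenfunction does), so the ratio is strictly less than C_P, consistent with ||u||_L² ≤ C_P ||u'||_L².


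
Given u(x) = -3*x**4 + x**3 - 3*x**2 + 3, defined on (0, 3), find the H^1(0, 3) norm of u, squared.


||u||_{H^1}^2 = 8790741/140

The H^1 norm (squared) on an interval (0, L) is
  ||u||_{H^1}^2 = ∫_0^L u(x)^2 dx + ∫_0^L u'(x)^2 dx.
Compute u'(x) = -12*x**3 + 3*x**2 - 6*x.
Then u(x)^2 = 9*x**8 - 6*x**7 + 19*x**6 - 6*x**5 - 9*x**4 + 6*x**3 - 18*x**2 + 9 and u'(x)^2 = 144*x**6 - 72*x**5 + 153*x**4 - 36*x**3 + 36*x**2.
Integrate each monomial from 0 to 3 using ∫_0^3 c·x^n dx = c·3^(n+1)/(n+1):
  ∫_0^3 u(x)^2 dx = ∫_0^3 (9*x^8 - 6*x^7 + 19*x^6 - 6*x^5 - 9*x^4 + 6*x^3 - 18*x^2 + 9) dx. Term by term:
    ∫_0^3 9*x^8 dx = 19683;  ∫_0^3 -6*x^7 dx = -19683/4;  ∫_0^3 19*x^6 dx = 41553/7;
    ∫_0^3 -6*x^5 dx = -729;  ∫_0^3 -9*x^4 dx = -2187/5;  ∫_0^3 6*x^3 dx = 243/2;
    ∫_0^3 -18*x^2 dx = -162;  ∫_0^3 9 dx = 27.
  Sum: 19683 − 19683/4 + 41553/7 − 729 − 2187/5 + 243/2 − 162 + 27 = 2732589/140.
  ∫_0^3 u'(x)^2 dx = ∫_0^3 (144*x^6 - 72*x^5 + 153*x^4 - 36*x^3 + 36*x^2) dx. Term by term:
    ∫_0^3 144*x^6 dx = 314928/7;  ∫_0^3 -72*x^5 dx = -8748;  ∫_0^3 153*x^4 dx = 37179/5;
    ∫_0^3 -36*x^3 dx = -729;  ∫_0^3 36*x^2 dx = 324.
  Sum: 314928/7 − 8748 + 37179/5 − 729 + 324 = 1514538/35.
Adding: ||u||_{H^1}^2 = 2732589/140 + 1514538/35 = 8790741/140.


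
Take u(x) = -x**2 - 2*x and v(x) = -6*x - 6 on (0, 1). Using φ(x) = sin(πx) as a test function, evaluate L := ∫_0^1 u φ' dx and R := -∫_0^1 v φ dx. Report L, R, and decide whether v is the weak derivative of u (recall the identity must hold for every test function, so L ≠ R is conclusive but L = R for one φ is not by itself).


LHS = 6/π, RHS = 18/π. No, v is not the weak derivative of u.

u(x) = -x**2 - 2*x, classical derivative u'(x) = -2*x - 2.
φ(x) = sin(πx), so φ'(x) = π*cos(π*x).
Note φ(0) = φ(1) = 0, so the boundary term u·φ vanishes.
LHS = ∫_0^1 u(x) φ'(x) dx = ∫_0^1 (-π*x^2*cos(π*x) - 2*π*x*cos(π*x)) dx. Term by term:
  ∫_0^1 -π*x^2*cos(π*x) dx = 2/π;  ∫_0^1 -2*π*x*cos(π*x) dx = 4/π.
Sum: 2/π + 4/π = 6/π.
So LHS = 6/π.
∫_0^1 v(x) φ(x) dx = ∫_0^1 (-6*x*sin(π*x) - 6*sin(π*x)) dx. Term by term:
  ∫_0^1 -6*sin(π*x) dx = -12/π;  ∫_0^1 -6*x*sin(π*x) dx = -6/π.
Sum: -12/π − 6/π = -18/π.
So RHS = -∫_0^1 v(x) φ(x) dx = 18/π.
LHS − RHS = -12/π ≠ 0, so the identity fails.
(For a valid weak derivative the identity must hold for EVERY test function, in particular this one. The failure shows v is NOT the weak derivative of u.)
Correct weak derivative would be u'(x) = -2*x - 2.


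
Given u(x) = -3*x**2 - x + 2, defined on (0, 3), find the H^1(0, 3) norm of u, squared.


||u||_{H^1}^2 = 8349/10

The H^1 norm (squared) on an interval (0, L) is
  ||u||_{H^1}^2 = ∫_0^L u(x)^2 dx + ∫_0^L u'(x)^2 dx.
Compute u'(x) = -6*x - 1.
Then u(x)^2 = 9*x**4 + 6*x**3 - 11*x**2 - 4*x + 4 and u'(x)^2 = 36*x**2 + 12*x + 1.
Integrate each monomial from 0 to 3 using ∫_0^3 c·x^n dx = c·3^(n+1)/(n+1):
  ∫_0^3 u(x)^2 dx = ∫_0^3 (9*x^4 + 6*x^3 - 11*x^2 - 4*x + 4) dx. Term by term:
    ∫_0^3 9*x^4 dx = 2187/5;  ∫_0^3 6*x^3 dx = 243/2;  ∫_0^3 -11*x^2 dx = -99;
    ∫_0^3 -4*x dx = -18;  ∫_0^3 4 dx = 12.
  Sum: 2187/5 + 243/2 − 99 − 18 + 12 = 4539/10.
  ∫_0^3 u'(x)^2 dx = ∫_0^3 (36*x^2 + 12*x + 1) dx. Term by term:
    ∫_0^3 36*x^2 dx = 324;  ∫_0^3 12*x dx = 54;  ∫_0^3 1 dx = 3.
  Sum: 324 + 54 + 3 = 381.
Adding: ||u||_{H^1}^2 = 4539/10 + 381 = 8349/10.


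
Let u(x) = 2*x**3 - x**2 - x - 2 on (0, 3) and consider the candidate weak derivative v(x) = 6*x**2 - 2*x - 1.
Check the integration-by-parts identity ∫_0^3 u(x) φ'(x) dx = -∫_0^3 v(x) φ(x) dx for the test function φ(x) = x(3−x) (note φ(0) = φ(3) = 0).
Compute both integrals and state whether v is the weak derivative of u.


LHS = -549/10, RHS = -549/10. Yes, v = u' weakly.

u(x) = 2*x**3 - x**2 - x - 2, classical derivative u'(x) = 6*x**2 - 2*x - 1.
φ(x) = x(3−x), so φ'(x) = 3 - 2*x.
Note φ(0) = φ(3) = 0, so the boundary term u·φ vanishes.
LHS = ∫_0^3 u(x) φ'(x) dx = ∫_0^3 (-4*x^4 + 8*x^3 - x^2 + x - 6) dx. Term by term:
  ∫_0^3 -4*x^4 dx = -972/5;  ∫_0^3 8*x^3 dx = 162;  ∫_0^3 -x^2 dx = -9;
  ∫_0^3 x dx = 9/2;  ∫_0^3 -6 dx = -18.
Sum: -972/5 + 162 − 9 + 9/2 − 18 = -549/10.
So LHS = -549/10.
∫_0^3 v(x) φ(x) dx = ∫_0^3 (-6*x^4 + 20*x^3 - 5*x^2 - 3*x) dx. Term by term:
  ∫_0^3 -6*x^4 dx = -1458/5;  ∫_0^3 20*x^3 dx = 405;  ∫_0^3 -5*x^2 dx = -45;
  ∫_0^3 -3*x dx = -27/2.
Sum: -1458/5 + 405 − 45 − 27/2 = 549/10.
So RHS = -∫_0^3 v(x) φ(x) dx = -549/10.
LHS = RHS, so the identity holds for this test φ.
Moreover u is smooth here and v(x) = u'(x) = 6*x**2 - 2*x - 1 pointwise, so the identity holds for every test function. Hence v is the weak derivative of u.


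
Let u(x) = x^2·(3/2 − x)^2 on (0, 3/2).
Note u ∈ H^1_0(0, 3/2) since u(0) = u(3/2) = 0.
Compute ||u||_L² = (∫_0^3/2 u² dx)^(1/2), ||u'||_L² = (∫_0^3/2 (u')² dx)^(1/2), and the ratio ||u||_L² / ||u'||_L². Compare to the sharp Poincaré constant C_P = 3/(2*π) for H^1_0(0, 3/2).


||u||_L² / ||u'||_L² = sqrt(3)/4 < C_P = 3/(2*π).

u(x) = x^2·(3/2 − x)^2, so u'(x) = x*(2*x - 3)*(4*x - 3)/2.
u(x) = x^2·(3/2 − x)^2 vanishes at x = 0 and x = 3/2, so u ∈ H^1_0(0, 3/2). Differentiate via the product rule and integrate the resulting polynomials term by term.
  ∫_0^3/2 u² dx = ∫_0^3/2 (x^8 - 6*x^7 + 27*x^6/2 - 27*x^5/2 + 81*x^4/16) dx. Term by term:
    ∫_0^3/2 x^8 dx = 2187/512;  ∫_0^3/2 -6*x^7 dx = -19683/1024;  ∫_0^3/2 27*x^6/2 dx = 59049/1792;
    ∫_0^3/2 -27*x^5/2 dx = -6561/256;  ∫_0^3/2 81*x^4/16 dx = 19683/2560.
  Sum: 2187/512 − 19683/1024 + 59049/1792 − 6561/256 + 19683/2560 = 2187/35840.
  ∫_0^3/2 (u')² dx = ∫_0^3/2 (16*x^6 - 72*x^5 + 117*x^4 - 81*x^3 + 81*x^2/4) dx. Term by term:
    ∫_0^3/2 16*x^6 dx = 2187/56;  ∫_0^3/2 -72*x^5 dx = -2187/16;  ∫_0^3/2 117*x^4 dx = 28431/160;
    ∫_0^3/2 -81*x^3 dx = -6561/64;  ∫_0^3/2 81*x^2/4 dx = 729/32.
  Sum: 2187/56 − 2187/16 + 28431/160 − 6561/64 + 729/32 = 729/2240.
∫_0^3/2 u² dx = 2187/35840, so ||u||_L² = 27*sqrt(105)/1120.
∫_0^3/2 (u')² dx = 729/2240, so ||u'||_L² = 27*sqrt(35)/280.
Ratio ||u||_L² / ||u'||_L² = sqrt(3)/4.
Sharp Poincaré constant on H^1_0(0, 3/2) is C_P = L/π = 3/(2*π), achieved by sin(2*π/3·x).
A polynomial bump cannot attain the sharp Poincaré constant (only the first sine eigenfunction does), so the ratio is strictly less than C_P, consistent with ||u||_L² ≤ C_P ||u'||_L².


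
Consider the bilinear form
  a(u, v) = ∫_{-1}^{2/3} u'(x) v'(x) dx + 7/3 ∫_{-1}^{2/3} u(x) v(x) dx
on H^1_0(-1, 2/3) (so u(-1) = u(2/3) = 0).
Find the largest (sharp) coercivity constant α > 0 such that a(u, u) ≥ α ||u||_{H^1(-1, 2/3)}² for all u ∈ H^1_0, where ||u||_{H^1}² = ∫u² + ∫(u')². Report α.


α = 1

Coercivity of a(·,·) on H^1_0(-1, 2/3) means a(u, u) ≥ α ||u||_{H^1}² for every u ∈ H^1_0.
The interval has length L = 5/3, and Poincaré/coercivity depend only on L. Here a(u, u) = ∫(u')² + (7/3)·∫u².
Here c = 7/3 ≥ 1, so a(u,u) = ∫(u')² + c∫u² ≥ ∫(u')² + ∫u² = ||u||_{H^1}², i.e. α = 1 works. No larger α is possible: a(u,u) ≥ α||u||_{H^1}² means (1−α)∫(u')² ≥ (α−c)∫u², and for the modes u_n = sin(nπ(x−x₀)/L) (x₀ the left endpoint) one has ∫u_n²/∫(u_n')² = (L/(nπ))² → 0, so a(u_n,u_n)/||u_n||_{H^1}² → 1. Hence the optimal constant is α = 1.
Therefore α = 1.


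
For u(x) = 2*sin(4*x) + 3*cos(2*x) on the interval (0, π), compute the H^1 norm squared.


||u||_{H^1(0,π)}^2 = 113*π/2

u'(x) = -6*sin(2*x) + 8*cos(4*x).
Expand u² and (u')² and integrate term by term on (0, π), using: for integers n ≥ 1, ∫_0^π sin²(nx) dx = ∫_0^π cos²(nx) dx = π/2; for n ≠ n', ∫_0^π sin(nx)sin(n'x) dx = ∫_0^π cos(nx)cos(n'x) dx = 0; and by product-to-sum, ∫_0^π sin(nx)cos(n'x) dx = ½∫_0^π [sin((n+n')x) + sin((n−n')x)] dx, which is 0 when n+n' is even and 2n/(n²−n'²) when n+n' is odd (it need not vanish on (0, π)).
  u² squared terms: (2)²·∫sin(4x)² dx = 4·π/2 = 2*π;  (3)²·∫cos(2x)² dx = 9·π/2 = 9*π/2.
  u² cross terms: 2·(2)·(3)·∫sin(4x)·cos(2x) dx = 12·(0) = 0.
  So ∫_0^π u² dx = 2*π + 9*π/2 + 0 = 13*π/2.
  (u')² squared terms: (-6)²·∫sin(2x)² dx = 36·π/2 = 18*π;  (8)²·∫cos(4x)² dx = 64·π/2 = 32*π.
  (u')² cross terms: 2·(-6)·(8)·∫sin(2x)·cos(4x) dx = -96·(0) = 0.
  So ∫_0^π (u')² dx = 18*π + 32*π + 0 = 50*π.
||u||_{H^1}^2 = (13*π/2) + (50*π) = 113*π/2.


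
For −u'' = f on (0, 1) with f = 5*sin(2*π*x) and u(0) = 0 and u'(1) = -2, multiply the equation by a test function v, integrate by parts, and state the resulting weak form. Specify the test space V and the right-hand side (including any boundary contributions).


V = {v ∈ H^1(0, 1) : v(0) = 0} (test functions vanish at x = 0 where u is specified); weak form: ∫_0^1 u'v' dx = ∫_0^1 (5*sin(2*π*x)) v dx − 2·v(1) for all v ∈ V.

Multiply both sides by a test function v and integrate from 0 to 1:
  ∫_0^1 −u''(x) v(x) dx = ∫_0^1 f(x) v(x) dx.
Integrate the LHS by parts once:
  ∫_0^1 −u'' v dx = −[u'(x) v(x)]_0^1 + ∫_0^1 u'(x) v'(x) dx.
Thus ∫_0^1 u'(x) v'(x) dx = ∫_0^1 f(x) v(x) dx + [u'(x) v(x)]_0^1.
Choose V so that boundary terms are either known or forced to vanish.
Mixed BC: u(0) = 0 (Dirichlet) and u'(1) = -2 (Neumann). Define V = {v ∈ H^1(0, 1) : v(0) = 0}. Then [u' v]_0^1 = u'(1)·v(1) − u'(0)·0 = − 2·v(1).
Weak formulation: find u (satisfying any essential BC) such that ∫_0^1 u'(x) v'(x) dx = ∫_0^1 f v dx − 2·v(1) for all v ∈ V (Dirichlet at 0 absorbed into V; Neumann datum at x = 1 contributes the boundary term).
Substituting f(x) = 5*sin(2*π*x), the right-hand side is ∫_0^1 (5*sin(2*π*x)) v dx − 2·v(1).


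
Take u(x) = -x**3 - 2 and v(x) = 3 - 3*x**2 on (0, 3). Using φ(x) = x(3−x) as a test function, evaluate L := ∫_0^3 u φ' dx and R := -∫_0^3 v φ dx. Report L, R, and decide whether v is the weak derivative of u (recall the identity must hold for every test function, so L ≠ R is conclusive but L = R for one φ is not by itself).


LHS = 729/20, RHS = 459/20. No, v is not the weak derivative of u.

u(x) = -x**3 - 2, classical derivative u'(x) = -3*x**2.
φ(x) = x(3−x), so φ'(x) = 3 - 2*x.
Note φ(0) = φ(3) = 0, so the boundary term u·φ vanishes.
LHS = ∫_0^3 u(x) φ'(x) dx = ∫_0^3 (2*x^4 - 3*x^3 + 4*x - 6) dx. Term by term:
  ∫_0^3 2*x^4 dx = 486/5;  ∫_0^3 -3*x^3 dx = -243/4;  ∫_0^3 4*x dx = 18;
  ∫_0^3 -6 dx = -18.
Sum: 486/5 − 243/4 + 18 − 18 = 729/20.
So LHS = 729/20.
∫_0^3 v(x) φ(x) dx = ∫_0^3 (3*x^4 - 9*x^3 - 3*x^2 + 9*x) dx. Term by term:
  ∫_0^3 3*x^4 dx = 729/5;  ∫_0^3 -9*x^3 dx = -729/4;  ∫_0^3 -3*x^2 dx = -27;
  ∫_0^3 9*x dx = 81/2.
Sum: 729/5 − 729/4 − 27 + 81/2 = -459/20.
So RHS = -∫_0^3 v(x) φ(x) dx = 459/20.
LHS − RHS = 27/2 ≠ 0, so the identity fails.
(For a valid weak derivative the identity must hold for EVERY test function, in particular this one. The failure shows v is NOT the weak derivative of u.)
Correct weak derivative would be u'(x) = -3*x**2.


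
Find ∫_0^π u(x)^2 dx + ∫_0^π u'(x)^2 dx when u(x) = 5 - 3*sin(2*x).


||u||_{H^1(0,π)}^2 = 95*π/2

u'(x) = -6*cos(2*x).
Expand u² and (u')² and integrate term by term on (0, π), using: for integers n ≥ 1, ∫_0^π sin²(nx) dx = ∫_0^π cos²(nx) dx = π/2; for n ≠ n', ∫_0^π sin(nx)sin(n'x) dx = ∫_0^π cos(nx)cos(n'x) dx = 0; and by product-to-sum, ∫_0^π sin(nx)cos(n'x) dx = ½∫_0^π [sin((n+n')x) + sin((n−n')x)] dx, which is 0 when n+n' is even and 2n/(n²−n'²) when n+n' is odd (it need not vanish on (0, π)). For the constant mode: ∫_0^π 1 dx = π, ∫_0^π cos(nx) dx = 0, ∫_0^π sin(nx) dx = (1−(−1)^n)/n.
  u² squared terms: (5)²·∫1 dx = 25·π = 25*π;  (-3)²·∫sin(2x)² dx = 9·π/2 = 9*π/2.
  u² cross terms: 2·(5)·(-3)·∫1·sin(2x) dx = -30·(0) = 0.
  So ∫_0^π u² dx = 25*π + 9*π/2 + 0 = 59*π/2.
  (u')² squared terms: (-6)²·∫cos(2x)² dx = 36·π/2 = 18*π.
  So ∫_0^π (u')² dx = 18*π.
||u||_{H^1}^2 = (59*π/2) + (18*π) = 95*π/2.


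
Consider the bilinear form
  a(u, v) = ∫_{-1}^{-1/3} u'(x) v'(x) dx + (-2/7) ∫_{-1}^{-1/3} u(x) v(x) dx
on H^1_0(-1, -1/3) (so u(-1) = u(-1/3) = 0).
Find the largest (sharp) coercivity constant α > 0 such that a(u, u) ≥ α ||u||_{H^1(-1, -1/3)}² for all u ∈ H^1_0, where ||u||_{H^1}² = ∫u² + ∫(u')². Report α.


α = (-8 + 63*π^2)/(7*(4 + 9*π^2))

Coercivity of a(·,·) on H^1_0(-1, -1/3) means a(u, u) ≥ α ||u||_{H^1}² for every u ∈ H^1_0.
The interval has length L = 2/3, and Poincaré/coercivity depend only on L. Here a(u, u) = ∫(u')² + (-2/7)·∫u².
Here c = -2/7 < 0 with |c| < (π/L)² = 9*π^2/4, so coercivity still holds. The condition a(u,u) ≥ α||u||_{H^1}² reads (1−α)∫(u')² ≥ (α−c)∫u². Any admissible α is ≤ 1 (rapidly oscillating u have ∫u²/∫(u')² → 0), and α = 1 would force 0 ≥ (1−c)∫u², impossible since c < 1; so 1−α > 0. By the sharp Poincaré inequality on H^1_0 of an interval of length L, ∫(u')² ≥ (π/L)²∫u² with equality for the first sine mode sin(π(x−x₀)/L) (x₀ the left endpoint), so the inequality holds for all u iff (1−α)(π/L)² ≥ α − c, i.e. α ≤ ((π/L)² + c)/((π/L)² + 1) = (1 + c(L/π)²)/(1 + (L/π)²). (Direct route, valid since c ≤ 0: Poincaré gives c∫u² ≥ c(L/π)²∫(u')², so a(u,u) ≥ (1 + c(L/π)²)∫(u')², while ||u||_{H^1}² ≤ (1 + (L/π)²)∫(u')²; dividing yields the same α.) With (π/L)² = 9*π^2/4 and c = -2/7, the largest admissible constant is α = ((π/L)² + c)/((π/L)² + 1).
Simplifying, α = (-8 + 63*π^2)/(7*(4 + 9*π^2)).


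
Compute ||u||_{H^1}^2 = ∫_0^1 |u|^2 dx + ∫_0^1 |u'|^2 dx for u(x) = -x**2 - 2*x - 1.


||u||_{H^1}^2 = 233/15

The H^1 norm (squared) on an interval (0, L) is
  ||u||_{H^1}^2 = ∫_0^L u(x)^2 dx + ∫_0^L u'(x)^2 dx.
Compute u'(x) = -2*x - 2.
Then u(x)^2 = x**4 + 4*x**3 + 6*x**2 + 4*x + 1 and u'(x)^2 = 4*x**2 + 8*x + 4.
Integrate each monomial from 0 to 1 using ∫_0^1 c·x^n dx = c·1^(n+1)/(n+1):
  ∫_0^1 u(x)^2 dx = ∫_0^1 (x^4 + 4*x^3 + 6*x^2 + 4*x + 1) dx. Term by term:
    ∫_0^1 x^4 dx = 1/5;  ∫_0^1 4*x^3 dx = 1;  ∫_0^1 6*x^2 dx = 2;
    ∫_0^1 4*x dx = 2;  ∫_0^1 1 dx = 1.
  Sum: 1/5 + 1 + 2 + 2 + 1 = 31/5.
  ∫_0^1 u'(x)^2 dx = ∫_0^1 (4*x^2 + 8*x + 4) dx. Term by term:
    ∫_0^1 4*x^2 dx = 4/3;  ∫_0^1 8*x dx = 4;  ∫_0^1 4 dx = 4.
  Sum: 4/3 + 4 + 4 = 28/3.
Adding: ||u||_{H^1}^2 = 31/5 + 28/3 = 233/15.


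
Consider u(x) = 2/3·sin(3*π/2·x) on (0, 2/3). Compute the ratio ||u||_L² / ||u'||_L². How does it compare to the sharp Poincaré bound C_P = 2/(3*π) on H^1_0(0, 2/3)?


||u||_L² / ||u'||_L² = 2/(3*π) = C_P.

u(x) = 2/3·sin(3*π/2·x), so u'(x) = π*cos(3*π*x/2).
Writing u(x) = A·sin(kπx/L) with A = 2/3 and k = 1, use ∫_0^L sin²(kπx/L) dx = L/2 and ∫_0^L cos²(kπx/L) dx = L/2.
u² = 4/9·sin²(3*π/2·x) and (u')² = π^2·cos²(3*π/2·x), and each of sin², cos² integrates to L/2 = 1/3 over (0, 2/3).
∫_0^2/3 u² dx = 4/27, so ||u||_L² = 2*sqrt(3)/9.
∫_0^2/3 (u')² dx = π^2/3, so ||u'||_L² = sqrt(3)*π/3.
Ratio ||u||_L² / ||u'||_L² = 2/(3*π).
Sharp Poincaré constant on H^1_0(0, 2/3) is C_P = L/π = 2/(3*π), achieved by sin(3*π/2·x).
This is the k = 1 eigenfunction (up to amplitude), so the ratio equals the sharp Poincaré constant exactly.


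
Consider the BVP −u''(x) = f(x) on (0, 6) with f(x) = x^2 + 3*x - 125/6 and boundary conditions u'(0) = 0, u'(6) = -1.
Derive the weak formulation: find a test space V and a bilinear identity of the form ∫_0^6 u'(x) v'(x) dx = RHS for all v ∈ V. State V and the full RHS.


V = H^1(0, 6) (v unrestricted at boundary; u is determined up to an additive constant); weak form: ∫_0^6 u'v' dx = ∫_0^6 (x^2 + 3*x - 125/6) v dx − v(6) for all v ∈ V.

Multiply both sides by a test function v and integrate from 0 to 6:
  ∫_0^6 −u''(x) v(x) dx = ∫_0^6 f(x) v(x) dx.
Integrate the LHS by parts once:
  ∫_0^6 −u'' v dx = −[u'(x) v(x)]_0^6 + ∫_0^6 u'(x) v'(x) dx.
Thus ∫_0^6 u'(x) v'(x) dx = ∫_0^6 f(x) v(x) dx + [u'(x) v(x)]_0^6.
Choose V so that boundary terms are either known or forced to vanish.
u has inhomogeneous Neumann u'(0) = 0, u'(6) = -1. [u' v]_0^6 = (-1)·v(6) − (0)·v(0) = − v(6). Take V = H^1(0, 6); boundary term becomes part of RHS.
Weak formulation: find u (satisfying any essential BC) such that ∫_0^6 u'(x) v'(x) dx = ∫_0^6 f v dx − v(6) for all v ∈ V (Neumann data are natural BCs: they enter the RHS as boundary terms).
Substituting f(x) = x^2 + 3*x - 125/6, the right-hand side is ∫_0^6 (x^2 + 3*x - 125/6) v dx − v(6).
Compatibility check (pure Neumann): taking v ≡ 1 ∈ V gives 0 = ∫_0^6 f dx + (-1) − (0), i.e. ∫_0^6 f dx must equal u'(0) − u'(6) = 1. Indeed ∫_0^6 (x^2 + 3*x - 125/6) dx = 1, so the data are compatible. The solution is then unique only up to an additive constant (fix it e.g. by requiring ∫_0^6 u dx = 0).


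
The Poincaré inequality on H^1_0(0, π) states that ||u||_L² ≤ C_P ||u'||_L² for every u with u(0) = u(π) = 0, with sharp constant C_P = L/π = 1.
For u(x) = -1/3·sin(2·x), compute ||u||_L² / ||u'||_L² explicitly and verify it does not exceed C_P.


||u||_L² / ||u'||_L² = 1/2 < C_P = 1.

u(x) = -1/3·sin(2·x), so u'(x) = -2*cos(2*x)/3.
Writing u(x) = A·sin(kπx/L) with A = -1/3 and k = 2, use ∫_0^L sin²(kπx/L) dx = L/2 and ∫_0^L cos²(kπx/L) dx = L/2.
u² = 1/9·sin²(2·x) and (u')² = 4/9·cos²(2·x), and each of sin², cos² integrates to L/2 = π/2 over (0, π).
∫_0^π u² dx = π/18, so ||u||_L² = sqrt(2)*sqrt(π)/6.
∫_0^π (u')² dx = 2*π/9, so ||u'||_L² = sqrt(2)*sqrt(π)/3.
Ratio ||u||_L² / ||u'||_L² = 1/2.
Sharp Poincaré constant on H^1_0(0, π) is C_P = L/π = 1, achieved by sin(x).
This is the k = 2 harmonic; the ratio L/(kπ) is strictly less than C_P = L/π, consistent with the sharp inequality ||u||_L² ≤ C_P ||u'||_L².


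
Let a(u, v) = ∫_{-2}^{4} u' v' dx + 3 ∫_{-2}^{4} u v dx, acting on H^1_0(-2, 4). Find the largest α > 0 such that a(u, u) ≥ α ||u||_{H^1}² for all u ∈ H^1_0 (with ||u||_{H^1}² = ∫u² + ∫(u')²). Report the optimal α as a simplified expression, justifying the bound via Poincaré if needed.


α = 1

Coercivity of a(·,·) on H^1_0(-2, 4) means a(u, u) ≥ α ||u||_{H^1}² for every u ∈ H^1_0.
The interval has length L = 6, and Poincaré/coercivity depend only on L. Here a(u, u) = ∫(u')² + (3)·∫u².
Here c = 3 ≥ 1, so a(u,u) = ∫(u')² + c∫u² ≥ ∫(u')² + ∫u² = ||u||_{H^1}², i.e. α = 1 works. No larger α is possible: a(u,u) ≥ α||u||_{H^1}² means (1−α)∫(u')² ≥ (α−c)∫u², and for the modes u_n = sin(nπ(x−x₀)/L) (x₀ the left endpoint) one has ∫u_n²/∫(u_n')² = (L/(nπ))² → 0, so a(u_n,u_n)/||u_n||_{H^1}² → 1. Hence the optimal constant is α = 1.
Therefore α = 1.


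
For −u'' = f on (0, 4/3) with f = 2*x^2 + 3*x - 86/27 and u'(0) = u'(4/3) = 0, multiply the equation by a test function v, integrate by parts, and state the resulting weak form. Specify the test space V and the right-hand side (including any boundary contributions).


V = H^1(0, 4/3) (no boundary constraint on v; u is determined up to an additive constant); weak form: ∫_0^4/3 u'v' dx = ∫_0^4/3 (2*x^2 + 3*x - 86/27) v dx for all v ∈ V.

Multiply both sides by a test function v and integrate from 0 to 4/3:
  ∫_0^4/3 −u''(x) v(x) dx = ∫_0^4/3 f(x) v(x) dx.
Integrate the LHS by parts once:
  ∫_0^4/3 −u'' v dx = −[u'(x) v(x)]_0^4/3 + ∫_0^4/3 u'(x) v'(x) dx.
Thus ∫_0^4/3 u'(x) v'(x) dx = ∫_0^4/3 f(x) v(x) dx + [u'(x) v(x)]_0^4/3.
Choose V so that boundary terms are either known or forced to vanish.
u has homogeneous Neumann: u'(0) = u'(4/3) = 0. So [u' v]_0^4/3 = 0·v(4/3) − 0·v(0) = 0 for any v; take V = H^1(0, 4/3).
Weak formulation: find u (satisfying any essential BC) such that ∫_0^4/3 u'(x) v'(x) dx = ∫_0^4/3 f v dx for all v ∈ V (homogeneous Neumann, so boundary terms vanish).
Substituting f(x) = 2*x^2 + 3*x - 86/27, the right-hand side is ∫_0^4/3 (2*x^2 + 3*x - 86/27) v dx.
Compatibility check (pure Neumann): taking v ≡ 1 ∈ V gives 0 = ∫_0^4/3 f dx + (0) − (0), i.e. ∫_0^4/3 f dx must equal u'(0) − u'(4/3) = 0. Indeed ∫_0^4/3 (2*x^2 + 3*x - 86/27) dx = 0, so the data are compatible. The solution is then unique only up to an additive constant (fix it e.g. by requiring ∫_0^4/3 u dx = 0).


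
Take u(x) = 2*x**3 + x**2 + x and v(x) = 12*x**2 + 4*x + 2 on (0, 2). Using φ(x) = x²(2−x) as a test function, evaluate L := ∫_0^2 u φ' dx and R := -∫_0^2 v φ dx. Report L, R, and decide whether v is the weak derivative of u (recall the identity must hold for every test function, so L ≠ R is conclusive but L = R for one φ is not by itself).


LHS = -52/3, RHS = -104/3. No, v is not the weak derivative of u.

u(x) = 2*x**3 + x**2 + x, classical derivative u'(x) = 6*x**2 + 2*x + 1.
φ(x) = x²(2−x), so φ'(x) = x*(4 - 3*x).
Note φ(0) = φ(2) = 0, so the boundary term u·φ vanishes.
LHS = ∫_0^2 u(x) φ'(x) dx = ∫_0^2 (-6*x^5 + 5*x^4 + x^3 + 4*x^2) dx. Term by term:
  ∫_0^2 -6*x^5 dx = -64;  ∫_0^2 5*x^4 dx = 32;  ∫_0^2 x^3 dx = 4;
  ∫_0^2 4*x^2 dx = 32/3.
Sum: -64 + 32 + 4 + 32/3 = -52/3.
So LHS = -52/3.
∫_0^2 v(x) φ(x) dx = ∫_0^2 (-12*x^5 + 20*x^4 + 6*x^3 + 4*x^2) dx. Term by term:
  ∫_0^2 -12*x^5 dx = -128;  ∫_0^2 20*x^4 dx = 128;  ∫_0^2 6*x^3 dx = 24;
  ∫_0^2 4*x^2 dx = 32/3.
Sum: -128 + 128 + 24 + 32/3 = 104/3.
So RHS = -∫_0^2 v(x) φ(x) dx = -104/3.
LHS − RHS = 52/3 ≠ 0, so the identity fails.
(For a valid weak derivative the identity must hold for EVERY test function, in particular this one. The failure shows v is NOT the weak derivative of u.)
Correct weak derivative would be u'(x) = 6*x**2 + 2*x + 1.


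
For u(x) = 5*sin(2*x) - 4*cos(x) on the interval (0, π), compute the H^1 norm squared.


||u||_{H^1(0,π)}^2 = -320/3 + 157*π/2

u'(x) = 4*sin(x) + 10*cos(2*x).
Expand u² and (u')² and integrate term by term on (0, π), using: for integers n ≥ 1, ∫_0^π sin²(nx) dx = ∫_0^π cos²(nx) dx = π/2; for n ≠ n', ∫_0^π sin(nx)sin(n'x) dx = ∫_0^π cos(nx)cos(n'x) dx = 0; and by product-to-sum, ∫_0^π sin(nx)cos(n'x) dx = ½∫_0^π [sin((n+n')x) + sin((n−n')x)] dx, which is 0 when n+n' is even and 2n/(n²−n'²) when n+n' is odd (it need not vanish on (0, π)).
  u² squared terms: (-4)²·∫cos(x)² dx = 16·π/2 = 8*π;  (5)²·∫sin(2x)² dx = 25·π/2 = 25*π/2.
  u² cross terms: 2·(-4)·(5)·∫cos(x)·sin(2x) dx = -40·(4/3) = -160/3.
  So ∫_0^π u² dx = 8*π + 25*π/2 − 160/3 = -160/3 + 41*π/2.
  (u')² squared terms: (4)²·∫sin(x)² dx = 16·π/2 = 8*π;  (10)²·∫cos(2x)² dx = 100·π/2 = 50*π.
  (u')² cross terms: 2·(4)·(10)·∫sin(x)·cos(2x) dx = 80·(-2/3) = -160/3.
  So ∫_0^π (u')² dx = 8*π + 50*π − 160/3 = -160/3 + 58*π.
||u||_{H^1}^2 = (-160/3 + 41*π/2) + (-160/3 + 58*π) = -320/3 + 157*π/2.


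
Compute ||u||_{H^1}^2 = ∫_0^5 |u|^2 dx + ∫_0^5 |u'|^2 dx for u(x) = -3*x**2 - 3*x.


||u||_{H^1}^2 = 21615/2

The H^1 norm (squared) on an interval (0, L) is
  ||u||_{H^1}^2 = ∫_0^L u(x)^2 dx + ∫_0^L u'(x)^2 dx.
Compute u'(x) = -6*x - 3.
Then u(x)^2 = 9*x**4 + 18*x**3 + 9*x**2 and u'(x)^2 = 36*x**2 + 36*x + 9.
Integrate each monomial from 0 to 5 using ∫_0^5 c·x^n dx = c·5^(n+1)/(n+1):
  ∫_0^5 u(x)^2 dx = ∫_0^5 (9*x^4 + 18*x^3 + 9*x^2) dx. Term by term:
    ∫_0^5 9*x^4 dx = 5625;  ∫_0^5 18*x^3 dx = 5625/2;  ∫_0^5 9*x^2 dx = 375.
  Sum: 5625 + 5625/2 + 375 = 17625/2.
  ∫_0^5 u'(x)^2 dx = ∫_0^5 (36*x^2 + 36*x + 9) dx. Term by term:
    ∫_0^5 36*x^2 dx = 1500;  ∫_0^5 36*x dx = 450;  ∫_0^5 9 dx = 45.
  Sum: 1500 + 450 + 45 = 1995.
Adding: ||u||_{H^1}^2 = 17625/2 + 1995 = 21615/2.


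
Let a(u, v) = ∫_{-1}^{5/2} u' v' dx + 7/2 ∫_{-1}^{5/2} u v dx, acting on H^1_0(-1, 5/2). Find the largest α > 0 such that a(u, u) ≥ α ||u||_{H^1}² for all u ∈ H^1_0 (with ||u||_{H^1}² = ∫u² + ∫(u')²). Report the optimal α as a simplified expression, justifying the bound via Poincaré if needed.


α = 1

Coercivity of a(·,·) on H^1_0(-1, 5/2) means a(u, u) ≥ α ||u||_{H^1}² for every u ∈ H^1_0.
The interval has length L = 7/2, and Poincaré/coercivity depend only on L. Here a(u, u) = ∫(u')² + (7/2)·∫u².
Here c = 7/2 ≥ 1, so a(u,u) = ∫(u')² + c∫u² ≥ ∫(u')² + ∫u² = ||u||_{H^1}², i.e. α = 1 works. No larger α is possible: a(u,u) ≥ α||u||_{H^1}² means (1−α)∫(u')² ≥ (α−c)∫u², and for the modes u_n = sin(nπ(x−x₀)/L) (x₀ the left endpoint) one has ∫u_n²/∫(u_n')² = (L/(nπ))² → 0, so a(u_n,u_n)/||u_n||_{H^1}² → 1. Hence the optimal constant is α = 1.
Therefore α = 1.


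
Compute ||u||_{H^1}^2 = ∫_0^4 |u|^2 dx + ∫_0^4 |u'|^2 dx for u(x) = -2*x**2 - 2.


||u||_{H^1}^2 = 6736/5

The H^1 norm (squared) on an interval (0, L) is
  ||u||_{H^1}^2 = ∫_0^L u(x)^2 dx + ∫_0^L u'(x)^2 dx.
Compute u'(x) = -4*x.
Then u(x)^2 = 4*x**4 + 8*x**2 + 4 and u'(x)^2 = 16*x**2.
Integrate each monomial from 0 to 4 using ∫_0^4 c·x^n dx = c·4^(n+1)/(n+1):
  ∫_0^4 u(x)^2 dx = ∫_0^4 (4*x^4 + 8*x^2 + 4) dx. Term by term:
    ∫_0^4 4*x^4 dx = 4096/5;  ∫_0^4 8*x^2 dx = 512/3;  ∫_0^4 4 dx = 16.
  Sum: 4096/5 + 512/3 + 16 = 15088/15.
  ∫_0^4 u'(x)^2 dx = ∫_0^4 (16*x^2) dx. Term by term:
    ∫_0^4 16*x^2 dx = 1024/3.
Adding: ||u||_{H^1}^2 = 15088/15 + 1024/3 = 6736/5.


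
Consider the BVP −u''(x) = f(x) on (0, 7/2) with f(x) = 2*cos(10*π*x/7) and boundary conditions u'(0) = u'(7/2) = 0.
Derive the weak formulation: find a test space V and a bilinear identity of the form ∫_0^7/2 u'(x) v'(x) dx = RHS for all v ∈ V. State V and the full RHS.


V = H^1(0, 7/2) (no boundary constraint on v; u is determined up to an additive constant); weak form: ∫_0^7/2 u'v' dx = ∫_0^7/2 (2*cos(10*π*x/7)) v dx for all v ∈ V.

Multiply both sides by a test function v and integrate from 0 to 7/2:
  ∫_0^7/2 −u''(x) v(x) dx = ∫_0^7/2 f(x) v(x) dx.
Integrate the LHS by parts once:
  ∫_0^7/2 −u'' v dx = −[u'(x) v(x)]_0^7/2 + ∫_0^7/2 u'(x) v'(x) dx.
Thus ∫_0^7/2 u'(x) v'(x) dx = ∫_0^7/2 f(x) v(x) dx + [u'(x) v(x)]_0^7/2.
Choose V so that boundary terms are either known or forced to vanish.
u has homogeneous Neumann: u'(0) = u'(7/2) = 0. So [u' v]_0^7/2 = 0·v(7/2) − 0·v(0) = 0 for any v; take V = H^1(0, 7/2).
Weak formulation: find u (satisfying any essential BC) such that ∫_0^7/2 u'(x) v'(x) dx = ∫_0^7/2 f v dx for all v ∈ V (homogeneous Neumann, so boundary terms vanish).
Substituting f(x) = 2*cos(10*π*x/7), the right-hand side is ∫_0^7/2 (2*cos(10*π*x/7)) v dx.
Compatibility check (pure Neumann): taking v ≡ 1 ∈ V gives 0 = ∫_0^7/2 f dx + (0) − (0), i.e. ∫_0^7/2 f dx must equal u'(0) − u'(7/2) = 0. Indeed ∫_0^7/2 (2*cos(10*π*x/7)) dx = 0, so the data are compatible. The solution is then unique only up to an additive constant (fix it e.g. by requiring ∫_0^7/2 u dx = 0).


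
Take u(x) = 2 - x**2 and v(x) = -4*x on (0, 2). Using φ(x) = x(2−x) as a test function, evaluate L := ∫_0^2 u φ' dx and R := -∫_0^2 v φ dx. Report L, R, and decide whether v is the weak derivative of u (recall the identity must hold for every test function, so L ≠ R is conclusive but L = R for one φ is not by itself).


LHS = 8/3, RHS = 16/3. No, v is not the weak derivative of u.

u(x) = 2 - x**2, classical derivative u'(x) = -2*x.
φ(x) = x(2−x), so φ'(x) = 2 - 2*x.
Note φ(0) = φ(2) = 0, so the boundary term u·φ vanishes.
LHS = ∫_0^2 u(x) φ'(x) dx = ∫_0^2 (2*x^3 - 2*x^2 - 4*x + 4) dx. Term by term:
  ∫_0^2 2*x^3 dx = 8;  ∫_0^2 -2*x^2 dx = -16/3;  ∫_0^2 -4*x dx = -8;
  ∫_0^2 4 dx = 8.
Sum: 8 − 16/3 − 8 + 8 = 8/3.
So LHS = 8/3.
∫_0^2 v(x) φ(x) dx = ∫_0^2 (4*x^3 - 8*x^2) dx. Term by term:
  ∫_0^2 4*x^3 dx = 16;  ∫_0^2 -8*x^2 dx = -64/3.
Sum: 16 − 64/3 = -16/3.
So RHS = -∫_0^2 v(x) φ(x) dx = 16/3.
LHS − RHS = -8/3 ≠ 0, so the identity fails.
(For a valid weak derivative the identity must hold for EVERY test function, in particular this one. The failure shows v is NOT the weak derivative of u.)
Correct weak derivative would be u'(x) = -2*x.


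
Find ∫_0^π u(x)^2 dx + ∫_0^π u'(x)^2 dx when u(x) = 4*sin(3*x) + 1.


||u||_{H^1(0,π)}^2 = 16/3 + 81*π

u'(x) = 12*cos(3*x).
Expand u² and (u')² and integrate term by term on (0, π), using: for integers n ≥ 1, ∫_0^π sin²(nx) dx = ∫_0^π cos²(nx) dx = π/2; for n ≠ n', ∫_0^π sin(nx)sin(n'x) dx = ∫_0^π cos(nx)cos(n'x) dx = 0; and by product-to-sum, ∫_0^π sin(nx)cos(n'x) dx = ½∫_0^π [sin((n+n')x) + sin((n−n')x)] dx, which is 0 when n+n' is even and 2n/(n²−n'²) when n+n' is odd (it need not vanish on (0, π)). For the constant mode: ∫_0^π 1 dx = π, ∫_0^π cos(nx) dx = 0, ∫_0^π sin(nx) dx = (1−(−1)^n)/n.
  u² squared terms: (1)²·∫1 dx = 1·π = π;  (4)²·∫sin(3x)² dx = 16·π/2 = 8*π.
  u² cross terms: 2·(1)·(4)·∫1·sin(3x) dx = 8·(2/3) = 16/3.
  So ∫_0^π u² dx = π + 8*π + 16/3 = 16/3 + 9*π.
  (u')² squared terms: (12)²·∫cos(3x)² dx = 144·π/2 = 72*π.
  So ∫_0^π (u')² dx = 72*π.
||u||_{H^1}^2 = (16/3 + 9*π) + (72*π) = 16/3 + 81*π.


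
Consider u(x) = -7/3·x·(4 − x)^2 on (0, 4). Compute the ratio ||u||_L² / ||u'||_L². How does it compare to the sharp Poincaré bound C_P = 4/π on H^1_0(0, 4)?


||u||_L² / ||u'||_L² = 2*sqrt(14)/7 < C_P = 4/π.

u(x) = -7/3·x·(4 − x)^2, so u'(x) = -7*x^2 + 112*x/3 - 112/3.
u(x) = -7/3·x·(4 − x)^2 vanishes at x = 0 and x = 4, so u ∈ H^1_0(0, 4). Differentiate via the product rule and integrate the resulting polynomials term by term.
  ∫_0^4 u² dx = ∫_0^4 (49*x^6/9 - 784*x^5/9 + 1568*x^4/3 - 12544*x^3/9 + 12544*x^2/9) dx. Term by term:
    ∫_0^4 49*x^6/9 dx = 114688/9;  ∫_0^4 -784*x^5/9 dx = -1605632/27;  ∫_0^4 1568*x^4/3 dx = 1605632/15;
    ∫_0^4 -12544*x^3/9 dx = -802816/9;  ∫_0^4 12544*x^2/9 dx = 802816/27.
  Sum: 114688/9 − 1605632/27 + 1605632/15 − 802816/9 + 802816/27 = 114688/135.
  ∫_0^4 (u')² dx = ∫_0^4 (49*x^4 - 1568*x^3/3 + 17248*x^2/9 - 25088*x/9 + 12544/9) dx. Term by term:
    ∫_0^4 49*x^4 dx = 50176/5;  ∫_0^4 -1568*x^3/3 dx = -100352/3;  ∫_0^4 17248*x^2/9 dx = 1103872/27;
    ∫_0^4 -25088*x/9 dx = -200704/9;  ∫_0^4 12544/9 dx = 50176/9.
  Sum: 50176/5 − 100352/3 + 1103872/27 − 200704/9 + 50176/9 = 100352/135.
∫_0^4 u² dx = 114688/135, so ||u||_L² = 128*sqrt(105)/45.
∫_0^4 (u')² dx = 100352/135, so ||u'||_L² = 224*sqrt(30)/45.
Ratio ||u||_L² / ||u'||_L² = 2*sqrt(14)/7.
Sharp Poincaré constant on H^1_0(0, 4) is C_P = L/π = 4/π, achieved by sin(π/4·x).
A polynomial bump cannot attain the sharp Poincaré constant (only the first sine eigenfunction does), so the ratio is strictly less than C_P, consistent with ||u||_L² ≤ C_P ||u'||_L².


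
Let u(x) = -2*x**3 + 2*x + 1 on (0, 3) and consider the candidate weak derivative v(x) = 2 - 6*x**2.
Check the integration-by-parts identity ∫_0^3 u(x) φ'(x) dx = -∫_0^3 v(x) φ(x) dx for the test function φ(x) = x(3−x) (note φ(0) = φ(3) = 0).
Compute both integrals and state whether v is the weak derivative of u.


LHS = 639/10, RHS = 639/10. Yes, v = u' weakly.

u(x) = -2*x**3 + 2*x + 1, classical derivative u'(x) = 2 - 6*x**2.
φ(x) = x(3−x), so φ'(x) = 3 - 2*x.
Note φ(0) = φ(3) = 0, so the boundary term u·φ vanishes.
LHS = ∫_0^3 u(x) φ'(x) dx = ∫_0^3 (4*x^4 - 6*x^3 - 4*x^2 + 4*x + 3) dx. Term by term:
  ∫_0^3 4*x^4 dx = 972/5;  ∫_0^3 -6*x^3 dx = -243/2;  ∫_0^3 -4*x^2 dx = -36;
  ∫_0^3 4*x dx = 18;  ∫_0^3 3 dx = 9.
Sum: 972/5 − 243/2 − 36 + 18 + 9 = 639/10.
So LHS = 639/10.
∫_0^3 v(x) φ(x) dx = ∫_0^3 (6*x^4 - 18*x^3 - 2*x^2 + 6*x) dx. Term by term:
  ∫_0^3 6*x^4 dx = 1458/5;  ∫_0^3 -18*x^3 dx = -729/2;  ∫_0^3 -2*x^2 dx = -18;
  ∫_0^3 6*x dx = 27.
Sum: 1458/5 − 729/2 − 18 + 27 = -639/10.
So RHS = -∫_0^3 v(x) φ(x) dx = 639/10.
LHS = RHS, so the identity holds for this test φ.
Moreover u is smooth here and v(x) = u'(x) = 2 - 6*x**2 pointwise, so the identity holds for every test function. Hence v is the weak derivative of u.


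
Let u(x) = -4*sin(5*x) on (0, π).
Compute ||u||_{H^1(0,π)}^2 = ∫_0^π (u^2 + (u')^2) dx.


||u||_{H^1(0,π)}^2 = 208*π

u'(x) = -20*cos(5*x).
Expand u² and (u')² and integrate term by term on (0, π), using: for integers n ≥ 1, ∫_0^π sin²(nx) dx = ∫_0^π cos²(nx) dx = π/2; for n ≠ n', ∫_0^π sin(nx)sin(n'x) dx = ∫_0^π cos(nx)cos(n'x) dx = 0; and by product-to-sum, ∫_0^π sin(nx)cos(n'x) dx = ½∫_0^π [sin((n+n')x) + sin((n−n')x)] dx, which is 0 when n+n' is even and 2n/(n²−n'²) when n+n' is odd (it need not vanish on (0, π)).
  u² squared terms: (-4)²·∫sin(5x)² dx = 16·π/2 = 8*π.
  So ∫_0^π u² dx = 8*π.
  (u')² squared terms: (-20)²·∫cos(5x)² dx = 400·π/2 = 200*π.
  So ∫_0^π (u')² dx = 200*π.
||u||_{H^1}^2 = (8*π) + (200*π) = 208*π.


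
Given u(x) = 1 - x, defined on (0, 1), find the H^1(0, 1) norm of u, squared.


||u||_{H^1}^2 = 4/3

The H^1 norm (squared) on an interval (0, L) is
  ||u||_{H^1}^2 = ∫_0^L u(x)^2 dx + ∫_0^L u'(x)^2 dx.
Compute u'(x) = -1.
Then u(x)^2 = x**2 - 2*x + 1 and u'(x)^2 = 1.
Integrate each monomial from 0 to 1 using ∫_0^1 c·x^n dx = c·1^(n+1)/(n+1):
  ∫_0^1 u(x)^2 dx = ∫_0^1 (x^2 - 2*x + 1) dx. Term by term:
    ∫_0^1 x^2 dx = 1/3;  ∫_0^1 -2*x dx = -1;  ∫_0^1 1 dx = 1.
  Sum: 1/3 − 1 + 1 = 1/3.
  ∫_0^1 u'(x)^2 dx = ∫_0^1 (1) dx. Term by term:
    ∫_0^1 1 dx = 1.
Adding: ||u||_{H^1}^2 = 1/3 + 1 = 4/3.


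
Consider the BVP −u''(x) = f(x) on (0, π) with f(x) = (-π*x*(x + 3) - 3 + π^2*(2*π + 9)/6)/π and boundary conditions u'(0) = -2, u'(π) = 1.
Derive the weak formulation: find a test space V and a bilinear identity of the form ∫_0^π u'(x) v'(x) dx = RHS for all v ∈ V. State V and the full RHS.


V = H^1(0, π) (v unrestricted at boundary; u is determined up to an additive constant); weak form: ∫_0^π u'v' dx = ∫_0^π ((-π*x*(x + 3) - 3 + π^2*(2*π + 9)/6)/π) v dx + v(π) + 2·v(0) for all v ∈ V.

Multiply both sides by a test function v and integrate from 0 to π:
  ∫_0^π −u''(x) v(x) dx = ∫_0^π f(x) v(x) dx.
Integrate the LHS by parts once:
  ∫_0^π −u'' v dx = −[u'(x) v(x)]_0^π + ∫_0^π u'(x) v'(x) dx.
Thus ∫_0^π u'(x) v'(x) dx = ∫_0^π f(x) v(x) dx + [u'(x) v(x)]_0^π.
Choose V so that boundary terms are either known or forced to vanish.
u has inhomogeneous Neumann u'(0) = -2, u'(π) = 1. [u' v]_0^π = (1)·v(π) − (-2)·v(0) = v(π) + 2·v(0). Take V = H^1(0, π); boundary term becomes part of RHS.
Weak formulation: find u (satisfying any essential BC) such that ∫_0^π u'(x) v'(x) dx = ∫_0^π f v dx + v(π) + 2·v(0) for all v ∈ V (Neumann data are natural BCs: they enter the RHS as boundary terms).
Substituting f(x) = (-π*x*(x + 3) - 3 + π^2*(2*π + 9)/6)/π, the right-hand side is ∫_0^π ((-π*x*(x + 3) - 3 + π^2*(2*π + 9)/6)/π) v dx + v(π) + 2·v(0).
Compatibility check (pure Neumann): taking v ≡ 1 ∈ V gives 0 = ∫_0^π f dx + (1) − (-2), i.e. ∫_0^π f dx must equal u'(0) − u'(π) = -3. Indeed ∫_0^π ((-π*x*(x + 3) - 3 + π^2*(2*π + 9)/6)/π) dx = -3, so the data are compatible. The solution is then unique only up to an additive constant (fix it e.g. by requiring ∫_0^π u dx = 0).


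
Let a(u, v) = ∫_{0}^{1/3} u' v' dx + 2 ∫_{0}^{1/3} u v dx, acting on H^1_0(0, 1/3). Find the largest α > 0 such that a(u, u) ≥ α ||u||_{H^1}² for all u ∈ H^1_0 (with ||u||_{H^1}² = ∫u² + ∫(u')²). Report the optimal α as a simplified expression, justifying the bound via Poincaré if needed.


α = 1

Coercivity of a(·,·) on H^1_0(0, 1/3) means a(u, u) ≥ α ||u||_{H^1}² for every u ∈ H^1_0.
The interval has length L = 1/3, and Poincaré/coercivity depend only on L. Here a(u, u) = ∫(u')² + (2)·∫u².
Here c = 2 ≥ 1, so a(u,u) = ∫(u')² + c∫u² ≥ ∫(u')² + ∫u² = ||u||_{H^1}², i.e. α = 1 works. No larger α is possible: a(u,u) ≥ α||u||_{H^1}² means (1−α)∫(u')² ≥ (α−c)∫u², and for the modes u_n = sin(nπ(x−x₀)/L) (x₀ the left endpoint) one has ∫u_n²/∫(u_n')² = (L/(nπ))² → 0, so a(u_n,u_n)/||u_n||_{H^1}² → 1. Hence the optimal constant is α = 1.
Therefore α = 1.


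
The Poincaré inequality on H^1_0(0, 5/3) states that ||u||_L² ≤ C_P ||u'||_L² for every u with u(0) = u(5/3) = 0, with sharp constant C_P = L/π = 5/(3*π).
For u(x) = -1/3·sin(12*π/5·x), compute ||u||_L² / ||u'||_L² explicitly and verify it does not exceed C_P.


||u||_L² / ||u'||_L² = 5/(12*π) < C_P = 5/(3*π).

u(x) = -1/3·sin(12*π/5·x), so u'(x) = -4*π*cos(12*π*x/5)/5.
Writing u(x) = A·sin(kπx/L) with A = -1/3 and k = 4, use ∫_0^L sin²(kπx/L) dx = L/2 and ∫_0^L cos²(kπx/L) dx = L/2.
u² = 1/9·sin²(12*π/5·x) and (u')² = 16*π^2/25·cos²(12*π/5·x), and each of sin², cos² integrates to L/2 = 5/6 over (0, 5/3).
∫_0^5/3 u² dx = 5/54, so ||u||_L² = sqrt(30)/18.
∫_0^5/3 (u')² dx = 8*π^2/15, so ||u'||_L² = 2*sqrt(30)*π/15.
Ratio ||u||_L² / ||u'||_L² = 5/(12*π).
Sharp Poincaré constant on H^1_0(0, 5/3) is C_P = L/π = 5/(3*π), achieved by sin(3*π/5·x).
This is the k = 4 harmonic; the ratio L/(kπ) is strictly less than C_P = L/π, consistent with the sharp inequality ||u||_L² ≤ C_P ||u'||_L².


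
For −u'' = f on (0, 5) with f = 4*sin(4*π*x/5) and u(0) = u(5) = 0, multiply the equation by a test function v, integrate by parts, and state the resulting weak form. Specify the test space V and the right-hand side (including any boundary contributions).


V = H^1_0(0, 5) (so v(0) = v(5) = 0); weak form: ∫_0^5 u'v' dx = ∫_0^5 (4*sin(4*π*x/5)) v dx for all v ∈ V.

Multiply both sides by a test function v and integrate from 0 to 5:
  ∫_0^5 −u''(x) v(x) dx = ∫_0^5 f(x) v(x) dx.
Integrate the LHS by parts once:
  ∫_0^5 −u'' v dx = −[u'(x) v(x)]_0^5 + ∫_0^5 u'(x) v'(x) dx.
Thus ∫_0^5 u'(x) v'(x) dx = ∫_0^5 f(x) v(x) dx + [u'(x) v(x)]_0^5.
Choose V so that boundary terms are either known or forced to vanish.
u is Dirichlet: u(0) = u(5) = 0. Let V = H^1_0(0, 5); then v(0) = v(5) = 0, and [u' v]_0^5 = 0.
Weak formulation: find u (satisfying any essential BC) such that ∫_0^5 u'(x) v'(x) dx = ∫_0^5 f v dx for all v ∈ V.
Substituting f(x) = 4*sin(4*π*x/5), the right-hand side is ∫_0^5 (4*sin(4*π*x/5)) v dx.


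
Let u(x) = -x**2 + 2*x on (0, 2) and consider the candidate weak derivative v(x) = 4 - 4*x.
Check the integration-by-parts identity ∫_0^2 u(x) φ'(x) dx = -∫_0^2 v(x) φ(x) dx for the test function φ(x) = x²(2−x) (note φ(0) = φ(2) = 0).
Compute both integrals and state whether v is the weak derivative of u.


LHS = 8/15, RHS = 16/15. No, v is not the weak derivative of u.

u(x) = -x**2 + 2*x, classical derivative u'(x) = 2 - 2*x.
φ(x) = x²(2−x), so φ'(x) = x*(4 - 3*x).
Note φ(0) = φ(2) = 0, so the boundary term u·φ vanishes.
LHS = ∫_0^2 u(x) φ'(x) dx = ∫_0^2 (3*x^4 - 10*x^3 + 8*x^2) dx. Term by term:
  ∫_0^2 3*x^4 dx = 96/5;  ∫_0^2 -10*x^3 dx = -40;  ∫_0^2 8*x^2 dx = 64/3.
Sum: 96/5 − 40 + 64/3 = 8/15.
So LHS = 8/15.
∫_0^2 v(x) φ(x) dx = ∫_0^2 (4*x^4 - 12*x^3 + 8*x^2) dx. Term by term:
  ∫_0^2 4*x^4 dx = 128/5;  ∫_0^2 -12*x^3 dx = -48;  ∫_0^2 8*x^2 dx = 64/3.
Sum: 128/5 − 48 + 64/3 = -16/15.
So RHS = -∫_0^2 v(x) φ(x) dx = 16/15.
LHS − RHS = -8/15 ≠ 0, so the identity fails.
(For a valid weak derivative the identity must hold for EVERY test function, in particular this one. The failure shows v is NOT the weak derivative of u.)
Correct weak derivative would be u'(x) = 2 - 2*x.
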